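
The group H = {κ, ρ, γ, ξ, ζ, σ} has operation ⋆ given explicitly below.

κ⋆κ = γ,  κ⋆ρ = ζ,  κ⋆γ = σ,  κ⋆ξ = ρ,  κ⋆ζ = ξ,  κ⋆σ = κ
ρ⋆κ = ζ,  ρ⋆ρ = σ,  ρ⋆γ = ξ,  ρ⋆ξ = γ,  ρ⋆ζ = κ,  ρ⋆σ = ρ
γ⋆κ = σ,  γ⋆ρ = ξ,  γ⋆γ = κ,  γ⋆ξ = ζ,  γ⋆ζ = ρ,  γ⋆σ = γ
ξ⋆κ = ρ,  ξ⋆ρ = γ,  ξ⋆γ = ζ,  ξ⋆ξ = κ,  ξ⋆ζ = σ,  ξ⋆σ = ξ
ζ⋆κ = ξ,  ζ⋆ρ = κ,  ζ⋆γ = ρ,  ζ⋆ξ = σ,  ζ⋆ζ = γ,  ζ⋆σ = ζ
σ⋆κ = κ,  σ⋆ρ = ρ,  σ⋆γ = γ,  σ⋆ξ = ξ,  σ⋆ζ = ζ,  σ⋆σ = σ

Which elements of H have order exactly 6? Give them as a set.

{ζ, ξ}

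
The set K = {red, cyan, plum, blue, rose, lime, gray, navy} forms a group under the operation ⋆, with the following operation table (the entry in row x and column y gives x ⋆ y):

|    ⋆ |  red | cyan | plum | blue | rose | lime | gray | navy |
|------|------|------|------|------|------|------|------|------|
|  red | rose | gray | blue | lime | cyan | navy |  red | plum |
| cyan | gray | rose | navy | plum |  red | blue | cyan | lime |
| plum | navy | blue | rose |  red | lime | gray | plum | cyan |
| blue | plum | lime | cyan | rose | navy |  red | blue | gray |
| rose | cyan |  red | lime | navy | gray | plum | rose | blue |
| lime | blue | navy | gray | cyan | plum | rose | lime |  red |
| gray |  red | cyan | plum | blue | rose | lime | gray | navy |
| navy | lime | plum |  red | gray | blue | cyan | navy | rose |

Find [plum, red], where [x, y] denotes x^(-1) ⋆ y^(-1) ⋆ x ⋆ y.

rose

Identity is gray; from the table plum^(-1) = lime and red^(-1) = cyan.
lime ⋆ cyan = navy
navy ⋆ plum = red
red ⋆ red = rose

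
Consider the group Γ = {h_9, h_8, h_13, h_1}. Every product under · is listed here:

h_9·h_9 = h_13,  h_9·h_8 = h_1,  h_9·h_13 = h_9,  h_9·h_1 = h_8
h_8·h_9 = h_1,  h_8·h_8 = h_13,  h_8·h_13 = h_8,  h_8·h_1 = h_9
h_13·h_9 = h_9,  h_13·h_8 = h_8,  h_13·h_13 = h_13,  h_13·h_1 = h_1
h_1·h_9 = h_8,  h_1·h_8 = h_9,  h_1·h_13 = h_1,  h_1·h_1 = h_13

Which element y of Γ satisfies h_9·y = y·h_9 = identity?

First locate the identity: row h_13 matches the header, so h_13 is the identity.
Scan row h_9 for h_13: h_9·h_9 = h_13. Hence h_9^(-1) = h_9.

h_9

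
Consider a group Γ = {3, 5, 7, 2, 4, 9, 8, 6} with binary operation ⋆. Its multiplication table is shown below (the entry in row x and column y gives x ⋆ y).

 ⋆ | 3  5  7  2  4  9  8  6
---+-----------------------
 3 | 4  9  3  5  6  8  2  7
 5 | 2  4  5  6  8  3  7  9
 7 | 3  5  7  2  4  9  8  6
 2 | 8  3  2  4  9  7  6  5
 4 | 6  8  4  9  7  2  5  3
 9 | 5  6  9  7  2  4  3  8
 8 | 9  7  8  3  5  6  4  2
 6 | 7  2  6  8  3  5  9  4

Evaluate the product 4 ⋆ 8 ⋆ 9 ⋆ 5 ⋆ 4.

4 ⋆ 8 = 5
5 ⋆ 9 = 3
3 ⋆ 5 = 9
9 ⋆ 4 = 2

2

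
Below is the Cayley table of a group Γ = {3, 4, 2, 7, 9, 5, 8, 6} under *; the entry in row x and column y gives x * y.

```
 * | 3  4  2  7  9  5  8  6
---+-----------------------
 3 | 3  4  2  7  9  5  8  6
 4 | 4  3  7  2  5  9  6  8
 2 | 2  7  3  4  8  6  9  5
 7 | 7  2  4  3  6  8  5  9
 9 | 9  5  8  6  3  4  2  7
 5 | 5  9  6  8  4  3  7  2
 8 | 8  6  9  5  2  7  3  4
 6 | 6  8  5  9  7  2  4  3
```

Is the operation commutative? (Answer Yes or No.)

Yes

Check whether the table is symmetric across its main diagonal.
Every entry (row x, col y) equals the entry (row y, col x), so Γ is abelian.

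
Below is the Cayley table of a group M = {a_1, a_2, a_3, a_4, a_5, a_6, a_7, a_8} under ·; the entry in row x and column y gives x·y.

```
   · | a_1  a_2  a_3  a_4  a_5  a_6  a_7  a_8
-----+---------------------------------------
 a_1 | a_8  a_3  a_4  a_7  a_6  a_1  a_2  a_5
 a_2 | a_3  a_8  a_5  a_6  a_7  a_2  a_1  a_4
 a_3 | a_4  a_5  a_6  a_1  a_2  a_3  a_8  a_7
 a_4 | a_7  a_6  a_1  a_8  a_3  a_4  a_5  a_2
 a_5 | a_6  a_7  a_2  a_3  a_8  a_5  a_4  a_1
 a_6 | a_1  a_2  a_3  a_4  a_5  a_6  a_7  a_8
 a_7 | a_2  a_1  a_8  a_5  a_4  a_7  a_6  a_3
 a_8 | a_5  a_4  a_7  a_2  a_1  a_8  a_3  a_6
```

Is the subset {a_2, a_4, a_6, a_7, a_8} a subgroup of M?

a_2·a_7 = a_1, which is not in {a_2, a_4, a_6, a_7, a_8}.
The subset is not closed under ·, so it is not a subgroup.

No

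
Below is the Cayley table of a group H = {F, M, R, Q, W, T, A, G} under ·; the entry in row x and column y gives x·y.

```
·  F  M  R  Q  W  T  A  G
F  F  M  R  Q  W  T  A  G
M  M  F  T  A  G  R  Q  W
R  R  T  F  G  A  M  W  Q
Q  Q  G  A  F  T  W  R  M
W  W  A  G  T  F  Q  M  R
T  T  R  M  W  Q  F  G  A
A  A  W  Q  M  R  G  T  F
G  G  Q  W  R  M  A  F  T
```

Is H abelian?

A·Q = M but Q·A = R.
Since A and Q do not commute, H is not abelian.

No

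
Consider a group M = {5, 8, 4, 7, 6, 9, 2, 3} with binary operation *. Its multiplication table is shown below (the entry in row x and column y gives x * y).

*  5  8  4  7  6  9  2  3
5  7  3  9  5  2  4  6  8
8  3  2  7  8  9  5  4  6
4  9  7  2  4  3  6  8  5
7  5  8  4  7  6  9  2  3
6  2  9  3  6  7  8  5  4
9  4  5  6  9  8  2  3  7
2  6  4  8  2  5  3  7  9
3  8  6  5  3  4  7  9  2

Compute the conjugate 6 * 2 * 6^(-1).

2

The identity is 7. In row 6, the entry 7 sits in column 6, so 6^(-1) = 6.
6 * 2 = 5
5 * 6 = 2
(Structurally, M here is isomorphic to Z_2 x Z_4.)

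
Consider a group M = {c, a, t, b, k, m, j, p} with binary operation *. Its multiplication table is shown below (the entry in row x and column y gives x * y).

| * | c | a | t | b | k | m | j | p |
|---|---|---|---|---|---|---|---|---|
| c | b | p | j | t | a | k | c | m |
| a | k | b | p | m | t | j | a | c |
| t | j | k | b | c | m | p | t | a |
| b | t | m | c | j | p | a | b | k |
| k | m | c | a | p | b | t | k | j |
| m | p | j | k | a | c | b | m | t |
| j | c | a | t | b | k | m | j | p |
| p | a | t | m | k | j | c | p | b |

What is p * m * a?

p * m = c
c * a = p

p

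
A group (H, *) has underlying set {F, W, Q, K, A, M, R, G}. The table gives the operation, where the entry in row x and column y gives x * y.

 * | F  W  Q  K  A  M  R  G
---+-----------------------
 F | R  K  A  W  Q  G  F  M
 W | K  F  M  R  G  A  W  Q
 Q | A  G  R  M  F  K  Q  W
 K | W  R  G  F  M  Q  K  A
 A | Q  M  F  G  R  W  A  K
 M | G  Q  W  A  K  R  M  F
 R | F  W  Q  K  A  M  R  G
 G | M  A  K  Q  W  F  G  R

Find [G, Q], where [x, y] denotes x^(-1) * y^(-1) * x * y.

Identity is R; from the table G^(-1) = G and Q^(-1) = Q.
G * Q = K
K * G = A
A * Q = F

F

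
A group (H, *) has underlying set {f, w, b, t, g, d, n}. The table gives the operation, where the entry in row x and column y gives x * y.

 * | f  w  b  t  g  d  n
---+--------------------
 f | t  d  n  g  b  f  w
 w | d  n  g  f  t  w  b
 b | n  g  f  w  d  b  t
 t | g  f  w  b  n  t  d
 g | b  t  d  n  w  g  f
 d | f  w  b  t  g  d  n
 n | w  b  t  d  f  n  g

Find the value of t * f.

Read row t, column f: t * f = g.

g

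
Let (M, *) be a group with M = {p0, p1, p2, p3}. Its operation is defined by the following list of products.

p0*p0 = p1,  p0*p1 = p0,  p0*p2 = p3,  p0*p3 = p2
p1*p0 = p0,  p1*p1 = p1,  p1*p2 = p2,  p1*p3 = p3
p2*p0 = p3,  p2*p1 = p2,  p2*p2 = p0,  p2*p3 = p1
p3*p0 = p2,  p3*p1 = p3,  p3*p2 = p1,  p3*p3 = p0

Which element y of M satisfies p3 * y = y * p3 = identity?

First locate the identity: row p1 matches the header, so p1 is the identity.
Scan row p3 for p1: p3 * p2 = p1. Hence p3^(-1) = p2.

p2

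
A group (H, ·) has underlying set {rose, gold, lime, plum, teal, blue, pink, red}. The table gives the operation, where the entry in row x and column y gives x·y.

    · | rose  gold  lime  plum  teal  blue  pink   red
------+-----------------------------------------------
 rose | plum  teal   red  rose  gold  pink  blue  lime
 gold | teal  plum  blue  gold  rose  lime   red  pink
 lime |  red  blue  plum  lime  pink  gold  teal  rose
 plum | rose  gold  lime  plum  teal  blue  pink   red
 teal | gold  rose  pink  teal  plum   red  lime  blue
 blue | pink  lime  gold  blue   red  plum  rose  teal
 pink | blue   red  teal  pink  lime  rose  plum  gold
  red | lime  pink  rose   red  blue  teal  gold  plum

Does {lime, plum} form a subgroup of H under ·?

{lime, plum} contains the identity plum.
Checking products: every product of two elements of {lime, plum} (read from the table) lies in {lime, plum}, so the set is closed.
In a finite group, a nonempty closed subset is a subgroup. So {lime, plum} ≤ H.

Yes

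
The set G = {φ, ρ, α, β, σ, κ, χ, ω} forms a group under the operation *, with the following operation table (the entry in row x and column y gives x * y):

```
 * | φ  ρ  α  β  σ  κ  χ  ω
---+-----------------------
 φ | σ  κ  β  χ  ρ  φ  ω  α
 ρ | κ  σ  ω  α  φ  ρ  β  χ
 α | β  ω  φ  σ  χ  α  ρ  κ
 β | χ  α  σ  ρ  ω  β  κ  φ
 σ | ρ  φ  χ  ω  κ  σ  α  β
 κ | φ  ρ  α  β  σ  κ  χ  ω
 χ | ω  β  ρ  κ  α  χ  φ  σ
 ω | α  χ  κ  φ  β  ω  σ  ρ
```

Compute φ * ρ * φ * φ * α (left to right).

χ

φ * ρ = κ
κ * φ = φ
φ * φ = σ
σ * α = χ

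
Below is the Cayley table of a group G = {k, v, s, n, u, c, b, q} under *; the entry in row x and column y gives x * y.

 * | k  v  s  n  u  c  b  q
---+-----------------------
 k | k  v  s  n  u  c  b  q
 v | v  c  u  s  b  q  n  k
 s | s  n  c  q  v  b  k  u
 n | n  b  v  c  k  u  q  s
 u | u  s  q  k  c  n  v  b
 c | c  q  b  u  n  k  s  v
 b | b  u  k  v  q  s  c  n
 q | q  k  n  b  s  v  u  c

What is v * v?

c

Read row v, column v: v * v = c.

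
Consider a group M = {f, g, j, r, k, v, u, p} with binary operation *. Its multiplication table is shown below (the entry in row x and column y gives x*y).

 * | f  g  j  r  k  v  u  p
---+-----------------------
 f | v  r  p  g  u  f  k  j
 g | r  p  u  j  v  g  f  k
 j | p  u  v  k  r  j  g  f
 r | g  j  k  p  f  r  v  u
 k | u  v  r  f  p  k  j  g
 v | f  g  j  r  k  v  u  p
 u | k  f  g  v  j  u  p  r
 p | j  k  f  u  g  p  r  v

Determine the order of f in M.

2

The identity element is v (its row matches the header).
f^1 = f
f^2 = f*f = v
The first power of f equal to the identity is f^2, so ord(f) = 2.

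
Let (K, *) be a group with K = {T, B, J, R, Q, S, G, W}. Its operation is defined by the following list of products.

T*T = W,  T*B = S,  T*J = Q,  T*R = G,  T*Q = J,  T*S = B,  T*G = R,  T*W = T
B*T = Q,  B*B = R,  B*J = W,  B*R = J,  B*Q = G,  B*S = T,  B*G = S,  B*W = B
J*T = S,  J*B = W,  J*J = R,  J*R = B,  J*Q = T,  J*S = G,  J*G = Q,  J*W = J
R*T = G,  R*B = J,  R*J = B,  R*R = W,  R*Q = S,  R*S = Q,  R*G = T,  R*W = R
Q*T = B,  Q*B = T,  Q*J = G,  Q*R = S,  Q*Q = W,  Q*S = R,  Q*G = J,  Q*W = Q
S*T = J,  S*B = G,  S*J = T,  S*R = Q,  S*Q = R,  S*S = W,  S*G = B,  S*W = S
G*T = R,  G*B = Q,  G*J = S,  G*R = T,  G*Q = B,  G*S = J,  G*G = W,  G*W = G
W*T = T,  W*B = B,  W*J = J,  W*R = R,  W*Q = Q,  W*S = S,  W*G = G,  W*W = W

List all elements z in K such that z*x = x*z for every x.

{R, W}

An element z is central iff its row equals its column in the table.
For S: S*J = T ≠ G = J*S, so S ∉ Z.
Checking each element this way leaves Z(K) = {R, W}.
(Structurally, K here is isomorphic to the dihedral group D_4.)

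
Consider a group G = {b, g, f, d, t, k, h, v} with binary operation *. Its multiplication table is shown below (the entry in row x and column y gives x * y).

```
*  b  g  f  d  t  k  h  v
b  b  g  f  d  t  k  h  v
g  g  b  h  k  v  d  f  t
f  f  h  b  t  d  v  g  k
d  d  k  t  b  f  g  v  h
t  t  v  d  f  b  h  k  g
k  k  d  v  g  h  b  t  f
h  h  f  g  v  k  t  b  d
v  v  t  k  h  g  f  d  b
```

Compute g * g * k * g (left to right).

d

g * g = b
b * k = k
k * g = d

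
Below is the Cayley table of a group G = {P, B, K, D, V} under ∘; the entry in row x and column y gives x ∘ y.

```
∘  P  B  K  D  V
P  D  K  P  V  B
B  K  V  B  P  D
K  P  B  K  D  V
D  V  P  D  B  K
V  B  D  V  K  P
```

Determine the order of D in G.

The identity element is K (its row matches the header).
D^1 = D
D^2 = D ∘ D = B
D^3 = B ∘ D = P
D^4 = P ∘ D = V
D^5 = V ∘ D = K
The first power of D equal to the identity is D^5, so ord(D) = 5.

5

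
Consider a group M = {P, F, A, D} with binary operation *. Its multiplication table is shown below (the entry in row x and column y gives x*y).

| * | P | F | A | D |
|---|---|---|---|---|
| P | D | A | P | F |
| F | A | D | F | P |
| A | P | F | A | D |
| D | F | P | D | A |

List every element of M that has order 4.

Identity is A. Compute the order of each non-identity element by repeated multiplication:
  P: P → D → F → A  (order 4)
  F: F → D → P → A  (order 4)
  D: D → A  (order 2)
Elements of order 4: {F, P}.

{F, P}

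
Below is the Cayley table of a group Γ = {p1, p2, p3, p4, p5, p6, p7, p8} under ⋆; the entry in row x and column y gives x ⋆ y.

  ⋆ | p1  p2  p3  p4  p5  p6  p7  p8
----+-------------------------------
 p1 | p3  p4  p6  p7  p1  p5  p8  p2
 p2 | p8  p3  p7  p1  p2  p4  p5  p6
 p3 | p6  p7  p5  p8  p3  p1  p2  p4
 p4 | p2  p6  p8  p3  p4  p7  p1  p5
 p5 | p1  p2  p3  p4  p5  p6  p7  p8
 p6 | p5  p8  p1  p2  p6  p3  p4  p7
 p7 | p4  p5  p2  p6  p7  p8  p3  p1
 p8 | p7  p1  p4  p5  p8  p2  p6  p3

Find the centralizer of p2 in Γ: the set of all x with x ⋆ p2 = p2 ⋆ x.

{p2, p3, p5, p7}

Compare row p2 with column p2 entry by entry.
p7 ⋆ p2 = p5 = p2 ⋆ p7, so p7 commutes with p2.
p8 ⋆ p2 = p1 but p2 ⋆ p8 = p6, so p8 does not.
Collecting the elements that commute with p2: C(p2) = {p2, p3, p5, p7}.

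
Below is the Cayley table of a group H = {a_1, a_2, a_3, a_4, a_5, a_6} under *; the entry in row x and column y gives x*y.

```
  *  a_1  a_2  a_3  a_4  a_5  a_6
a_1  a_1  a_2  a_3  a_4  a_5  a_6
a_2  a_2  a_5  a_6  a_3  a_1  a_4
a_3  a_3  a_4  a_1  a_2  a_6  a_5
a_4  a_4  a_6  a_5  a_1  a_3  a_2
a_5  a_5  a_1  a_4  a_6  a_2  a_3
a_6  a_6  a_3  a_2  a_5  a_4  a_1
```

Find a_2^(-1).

a_5

First locate the identity: row a_1 matches the header, so a_1 is the identity.
Scan row a_2 for a_1: a_2*a_5 = a_1. Hence a_2^(-1) = a_5.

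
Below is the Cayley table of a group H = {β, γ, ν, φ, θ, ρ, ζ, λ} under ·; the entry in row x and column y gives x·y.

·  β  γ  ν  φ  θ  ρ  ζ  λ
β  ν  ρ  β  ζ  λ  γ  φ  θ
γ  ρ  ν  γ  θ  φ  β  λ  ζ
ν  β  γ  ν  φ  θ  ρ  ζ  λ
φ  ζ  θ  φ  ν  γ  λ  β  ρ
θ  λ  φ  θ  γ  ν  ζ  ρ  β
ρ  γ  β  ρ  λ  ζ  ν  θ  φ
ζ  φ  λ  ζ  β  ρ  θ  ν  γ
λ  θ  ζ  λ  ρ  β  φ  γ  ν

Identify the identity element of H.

The identity e satisfies e·x = x for all x, so its row in the table reproduces the column headers.
Row ν reads: β, γ, ν, φ, θ, ρ, ζ, λ — exactly the header order. So ν is the identity.

ν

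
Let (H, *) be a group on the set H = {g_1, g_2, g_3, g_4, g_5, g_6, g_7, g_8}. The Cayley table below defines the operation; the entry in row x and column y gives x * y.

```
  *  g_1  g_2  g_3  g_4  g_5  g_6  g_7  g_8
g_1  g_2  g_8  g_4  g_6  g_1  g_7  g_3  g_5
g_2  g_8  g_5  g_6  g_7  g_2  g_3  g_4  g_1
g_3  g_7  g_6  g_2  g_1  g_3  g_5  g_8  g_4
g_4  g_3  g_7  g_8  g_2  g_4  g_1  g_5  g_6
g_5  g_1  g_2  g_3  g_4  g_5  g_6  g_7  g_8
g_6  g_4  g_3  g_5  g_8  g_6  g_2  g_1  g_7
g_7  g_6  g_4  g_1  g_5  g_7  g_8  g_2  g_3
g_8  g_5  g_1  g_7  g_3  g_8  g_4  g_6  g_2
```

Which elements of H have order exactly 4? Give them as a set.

{g_1, g_3, g_4, g_6, g_7, g_8}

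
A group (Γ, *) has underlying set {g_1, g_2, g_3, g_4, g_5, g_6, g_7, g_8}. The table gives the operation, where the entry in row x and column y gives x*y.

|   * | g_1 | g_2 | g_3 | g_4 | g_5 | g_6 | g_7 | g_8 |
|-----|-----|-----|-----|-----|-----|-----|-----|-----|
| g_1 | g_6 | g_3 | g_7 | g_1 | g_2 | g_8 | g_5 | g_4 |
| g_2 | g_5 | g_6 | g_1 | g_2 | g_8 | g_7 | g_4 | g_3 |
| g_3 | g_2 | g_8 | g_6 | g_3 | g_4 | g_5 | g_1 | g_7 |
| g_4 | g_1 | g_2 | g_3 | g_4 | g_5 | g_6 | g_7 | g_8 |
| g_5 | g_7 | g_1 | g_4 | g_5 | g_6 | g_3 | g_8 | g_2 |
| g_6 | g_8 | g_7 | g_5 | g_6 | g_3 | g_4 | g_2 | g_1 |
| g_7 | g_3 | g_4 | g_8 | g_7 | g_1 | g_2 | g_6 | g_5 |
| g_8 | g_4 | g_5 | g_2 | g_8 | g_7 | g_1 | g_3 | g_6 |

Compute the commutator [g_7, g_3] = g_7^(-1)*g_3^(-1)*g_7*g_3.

g_6

Identity is g_4; from the table g_7^(-1) = g_2 and g_3^(-1) = g_5.
g_2*g_5 = g_8
g_8*g_7 = g_3
g_3*g_3 = g_6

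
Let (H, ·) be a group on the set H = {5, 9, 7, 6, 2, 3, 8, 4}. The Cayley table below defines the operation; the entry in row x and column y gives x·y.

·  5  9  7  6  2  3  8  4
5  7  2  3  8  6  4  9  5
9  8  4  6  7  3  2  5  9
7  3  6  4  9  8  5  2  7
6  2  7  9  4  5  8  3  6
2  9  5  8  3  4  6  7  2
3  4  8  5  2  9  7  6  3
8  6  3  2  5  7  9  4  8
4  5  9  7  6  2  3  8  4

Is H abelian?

5·8 = 9 but 8·5 = 6.
Since 5 and 8 do not commute, H is not abelian.

No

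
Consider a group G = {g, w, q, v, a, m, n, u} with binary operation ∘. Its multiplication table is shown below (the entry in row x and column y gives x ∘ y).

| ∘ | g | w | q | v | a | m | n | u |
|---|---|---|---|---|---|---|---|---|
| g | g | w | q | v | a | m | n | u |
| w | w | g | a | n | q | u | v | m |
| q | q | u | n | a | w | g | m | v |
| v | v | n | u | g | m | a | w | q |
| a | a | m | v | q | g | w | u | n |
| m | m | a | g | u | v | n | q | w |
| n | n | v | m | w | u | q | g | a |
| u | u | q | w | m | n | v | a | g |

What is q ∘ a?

Read row q, column a: q ∘ a = w.

w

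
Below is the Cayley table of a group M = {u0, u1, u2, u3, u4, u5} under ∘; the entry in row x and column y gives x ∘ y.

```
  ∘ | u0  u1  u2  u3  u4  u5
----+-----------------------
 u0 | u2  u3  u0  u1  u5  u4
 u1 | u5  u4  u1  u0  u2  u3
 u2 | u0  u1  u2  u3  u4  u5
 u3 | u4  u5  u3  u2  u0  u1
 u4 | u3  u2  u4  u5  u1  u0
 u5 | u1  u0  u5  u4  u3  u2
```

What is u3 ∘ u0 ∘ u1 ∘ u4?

u4

u3 ∘ u0 = u4
u4 ∘ u1 = u2
u2 ∘ u4 = u4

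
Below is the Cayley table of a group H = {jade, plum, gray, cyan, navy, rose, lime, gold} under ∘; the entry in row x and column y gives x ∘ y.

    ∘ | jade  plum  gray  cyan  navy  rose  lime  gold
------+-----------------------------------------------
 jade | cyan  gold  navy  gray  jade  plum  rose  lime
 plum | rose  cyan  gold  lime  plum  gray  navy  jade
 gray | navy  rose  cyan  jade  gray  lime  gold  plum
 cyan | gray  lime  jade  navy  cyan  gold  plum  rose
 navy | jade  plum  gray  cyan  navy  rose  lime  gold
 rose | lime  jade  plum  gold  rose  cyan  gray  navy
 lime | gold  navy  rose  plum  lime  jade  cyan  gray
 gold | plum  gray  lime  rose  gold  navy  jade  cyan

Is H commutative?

No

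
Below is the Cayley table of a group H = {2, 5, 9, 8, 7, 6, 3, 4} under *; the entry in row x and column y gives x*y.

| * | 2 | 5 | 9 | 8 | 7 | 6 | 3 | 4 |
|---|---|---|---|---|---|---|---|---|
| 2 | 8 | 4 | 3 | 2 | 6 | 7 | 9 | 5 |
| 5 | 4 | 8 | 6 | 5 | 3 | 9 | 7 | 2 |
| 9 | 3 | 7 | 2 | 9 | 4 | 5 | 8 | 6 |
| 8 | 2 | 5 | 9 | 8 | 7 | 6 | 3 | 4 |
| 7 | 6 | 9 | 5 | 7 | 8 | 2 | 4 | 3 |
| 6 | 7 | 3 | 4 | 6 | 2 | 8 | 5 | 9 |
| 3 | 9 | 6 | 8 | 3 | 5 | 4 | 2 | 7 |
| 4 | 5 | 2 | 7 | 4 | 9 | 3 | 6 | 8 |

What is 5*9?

Read row 5, column 9: 5*9 = 6.

6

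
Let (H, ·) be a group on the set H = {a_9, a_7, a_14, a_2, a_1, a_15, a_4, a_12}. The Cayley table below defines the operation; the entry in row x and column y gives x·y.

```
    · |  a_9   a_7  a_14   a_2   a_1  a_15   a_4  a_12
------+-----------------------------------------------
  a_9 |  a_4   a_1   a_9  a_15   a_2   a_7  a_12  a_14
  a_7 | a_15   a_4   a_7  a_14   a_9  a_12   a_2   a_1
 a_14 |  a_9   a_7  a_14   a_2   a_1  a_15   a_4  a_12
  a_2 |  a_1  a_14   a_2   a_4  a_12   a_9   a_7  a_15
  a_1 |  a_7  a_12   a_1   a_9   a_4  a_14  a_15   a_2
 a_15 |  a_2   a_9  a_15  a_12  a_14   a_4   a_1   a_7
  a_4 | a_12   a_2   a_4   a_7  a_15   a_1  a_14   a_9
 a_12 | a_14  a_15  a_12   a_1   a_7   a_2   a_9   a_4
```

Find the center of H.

{a_14, a_4}

An element z is central iff its row equals its column in the table.
For a_7: a_7·a_15 = a_12 ≠ a_9 = a_15·a_7, so a_7 ∉ Z.
Checking each element this way leaves Z(H) = {a_14, a_4}.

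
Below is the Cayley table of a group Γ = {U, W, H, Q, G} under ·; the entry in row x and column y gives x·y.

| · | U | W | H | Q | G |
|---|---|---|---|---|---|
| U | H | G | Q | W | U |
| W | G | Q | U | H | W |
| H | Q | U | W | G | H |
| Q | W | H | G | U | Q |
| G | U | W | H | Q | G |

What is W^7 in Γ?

W^1 = W
W^2 = W·W = Q
W^3 = Q·W = H
W^4 = H·W = U
W^5 = U·W = G
W^6 = G·W = W
W^7 = W·W = Q

Q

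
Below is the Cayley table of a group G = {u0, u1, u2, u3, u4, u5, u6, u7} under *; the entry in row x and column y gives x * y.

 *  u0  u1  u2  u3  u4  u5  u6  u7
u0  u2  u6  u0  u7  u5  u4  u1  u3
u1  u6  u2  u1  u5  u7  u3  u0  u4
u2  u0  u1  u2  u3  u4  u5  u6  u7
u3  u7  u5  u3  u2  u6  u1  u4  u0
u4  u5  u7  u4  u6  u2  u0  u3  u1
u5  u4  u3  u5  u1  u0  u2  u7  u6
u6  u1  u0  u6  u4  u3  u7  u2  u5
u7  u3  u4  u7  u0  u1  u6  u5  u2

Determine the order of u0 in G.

2

The identity element is u2 (its row matches the header).
u0^1 = u0
u0^2 = u0 * u0 = u2
The first power of u0 equal to the identity is u0^2, so ord(u0) = 2.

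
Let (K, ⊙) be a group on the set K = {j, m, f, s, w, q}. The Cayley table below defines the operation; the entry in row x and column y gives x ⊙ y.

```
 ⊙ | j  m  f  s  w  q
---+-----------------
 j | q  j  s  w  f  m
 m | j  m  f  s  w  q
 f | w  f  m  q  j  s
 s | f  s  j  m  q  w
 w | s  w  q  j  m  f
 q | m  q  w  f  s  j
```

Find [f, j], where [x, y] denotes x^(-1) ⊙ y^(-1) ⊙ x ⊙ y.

q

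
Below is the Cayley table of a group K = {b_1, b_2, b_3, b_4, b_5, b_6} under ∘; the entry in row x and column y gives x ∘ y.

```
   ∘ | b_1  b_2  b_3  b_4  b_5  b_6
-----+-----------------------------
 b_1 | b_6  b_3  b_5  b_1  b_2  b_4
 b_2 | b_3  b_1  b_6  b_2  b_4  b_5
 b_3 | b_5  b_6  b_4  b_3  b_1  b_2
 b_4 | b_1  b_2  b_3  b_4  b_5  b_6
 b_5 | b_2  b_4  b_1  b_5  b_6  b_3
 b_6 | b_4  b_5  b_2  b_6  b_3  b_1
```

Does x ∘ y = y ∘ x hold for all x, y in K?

Check whether the table is symmetric across its main diagonal.
Every entry (row x, col y) equals the entry (row y, col x), so K is abelian.

Yes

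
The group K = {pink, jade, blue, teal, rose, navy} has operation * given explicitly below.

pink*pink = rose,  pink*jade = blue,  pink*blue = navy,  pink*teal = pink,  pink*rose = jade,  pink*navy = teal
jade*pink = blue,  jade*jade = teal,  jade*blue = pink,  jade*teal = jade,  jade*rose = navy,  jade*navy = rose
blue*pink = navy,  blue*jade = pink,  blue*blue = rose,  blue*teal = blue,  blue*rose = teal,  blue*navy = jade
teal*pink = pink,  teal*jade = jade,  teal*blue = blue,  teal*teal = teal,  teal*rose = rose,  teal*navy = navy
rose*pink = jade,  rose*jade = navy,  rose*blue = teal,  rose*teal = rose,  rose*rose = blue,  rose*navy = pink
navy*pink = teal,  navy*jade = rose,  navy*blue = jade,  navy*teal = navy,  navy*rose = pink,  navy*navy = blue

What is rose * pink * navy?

rose

rose * pink = jade
jade * navy = rose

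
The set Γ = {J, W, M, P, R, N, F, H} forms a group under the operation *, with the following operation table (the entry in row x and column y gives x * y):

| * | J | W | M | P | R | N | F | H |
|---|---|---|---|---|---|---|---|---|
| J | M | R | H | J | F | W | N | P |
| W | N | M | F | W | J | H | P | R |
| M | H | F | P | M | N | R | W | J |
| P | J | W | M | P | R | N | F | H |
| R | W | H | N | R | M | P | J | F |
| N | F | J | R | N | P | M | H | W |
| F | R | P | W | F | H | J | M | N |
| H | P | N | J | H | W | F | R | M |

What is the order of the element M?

The identity element is P (its row matches the header).
M^1 = M
M^2 = M * M = P
The first power of M equal to the identity is M^2, so ord(M) = 2.
(Structurally, Γ here is isomorphic to the quaternion group Q_8.)

2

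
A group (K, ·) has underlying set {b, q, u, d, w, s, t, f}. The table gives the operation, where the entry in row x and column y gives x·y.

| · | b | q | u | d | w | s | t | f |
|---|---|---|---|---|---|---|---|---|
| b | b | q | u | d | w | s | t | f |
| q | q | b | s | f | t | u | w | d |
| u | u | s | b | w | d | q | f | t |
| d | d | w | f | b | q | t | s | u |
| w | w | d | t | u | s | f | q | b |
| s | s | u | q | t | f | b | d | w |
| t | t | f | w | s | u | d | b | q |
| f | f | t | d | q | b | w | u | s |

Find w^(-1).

f

First locate the identity: row b matches the header, so b is the identity.
Scan row w for b: w·f = b. Hence w^(-1) = f.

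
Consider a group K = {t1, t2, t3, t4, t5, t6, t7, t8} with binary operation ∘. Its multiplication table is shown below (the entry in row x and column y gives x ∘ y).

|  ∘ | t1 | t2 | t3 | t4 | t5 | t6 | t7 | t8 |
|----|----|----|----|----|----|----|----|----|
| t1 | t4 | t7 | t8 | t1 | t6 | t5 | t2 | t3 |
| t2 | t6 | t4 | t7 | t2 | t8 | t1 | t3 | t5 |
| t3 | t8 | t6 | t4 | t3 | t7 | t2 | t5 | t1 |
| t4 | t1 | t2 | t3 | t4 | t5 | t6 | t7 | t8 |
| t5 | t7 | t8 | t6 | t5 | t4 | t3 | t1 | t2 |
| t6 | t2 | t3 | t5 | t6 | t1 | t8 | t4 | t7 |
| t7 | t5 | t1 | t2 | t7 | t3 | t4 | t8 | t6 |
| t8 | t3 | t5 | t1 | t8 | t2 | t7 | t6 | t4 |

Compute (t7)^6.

t8

t7^1 = t7
t7^2 = t7 ∘ t7 = t8
t7^3 = t8 ∘ t7 = t6
t7^4 = t6 ∘ t7 = t4
t7^5 = t4 ∘ t7 = t7
t7^6 = t7 ∘ t7 = t8
(Structurally, K here is isomorphic to the dihedral group D_4.)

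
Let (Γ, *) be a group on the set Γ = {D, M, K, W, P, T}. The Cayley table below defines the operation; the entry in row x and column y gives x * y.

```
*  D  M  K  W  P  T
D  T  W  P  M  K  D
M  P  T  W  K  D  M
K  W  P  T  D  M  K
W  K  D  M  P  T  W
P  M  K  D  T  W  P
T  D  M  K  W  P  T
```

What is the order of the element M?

2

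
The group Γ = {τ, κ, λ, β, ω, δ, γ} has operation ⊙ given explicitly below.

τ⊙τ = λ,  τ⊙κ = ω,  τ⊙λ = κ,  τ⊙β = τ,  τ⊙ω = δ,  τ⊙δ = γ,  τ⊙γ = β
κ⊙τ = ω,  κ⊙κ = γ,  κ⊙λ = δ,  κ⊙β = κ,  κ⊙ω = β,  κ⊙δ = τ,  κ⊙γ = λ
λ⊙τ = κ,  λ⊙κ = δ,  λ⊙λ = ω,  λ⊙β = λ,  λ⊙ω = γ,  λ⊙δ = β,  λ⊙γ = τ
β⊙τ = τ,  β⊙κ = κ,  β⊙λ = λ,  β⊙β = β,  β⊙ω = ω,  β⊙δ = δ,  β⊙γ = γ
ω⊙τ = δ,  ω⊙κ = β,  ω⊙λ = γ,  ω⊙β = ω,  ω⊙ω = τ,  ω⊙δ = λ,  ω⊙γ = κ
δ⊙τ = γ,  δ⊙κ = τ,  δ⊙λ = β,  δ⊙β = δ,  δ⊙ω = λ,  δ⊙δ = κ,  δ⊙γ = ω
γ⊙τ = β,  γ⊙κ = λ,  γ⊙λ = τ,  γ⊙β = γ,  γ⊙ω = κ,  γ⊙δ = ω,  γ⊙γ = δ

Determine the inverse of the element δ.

First locate the identity: row β matches the header, so β is the identity.
Scan row δ for β: δ ⊙ λ = β. Hence δ^(-1) = λ.

λ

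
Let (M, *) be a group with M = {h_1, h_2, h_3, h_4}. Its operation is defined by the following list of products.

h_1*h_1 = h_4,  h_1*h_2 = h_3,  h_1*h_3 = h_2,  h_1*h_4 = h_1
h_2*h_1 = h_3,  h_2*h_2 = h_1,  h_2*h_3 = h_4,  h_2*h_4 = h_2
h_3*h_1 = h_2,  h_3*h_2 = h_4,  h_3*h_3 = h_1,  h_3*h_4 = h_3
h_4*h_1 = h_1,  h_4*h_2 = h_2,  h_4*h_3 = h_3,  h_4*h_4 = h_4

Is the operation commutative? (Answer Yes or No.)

Yes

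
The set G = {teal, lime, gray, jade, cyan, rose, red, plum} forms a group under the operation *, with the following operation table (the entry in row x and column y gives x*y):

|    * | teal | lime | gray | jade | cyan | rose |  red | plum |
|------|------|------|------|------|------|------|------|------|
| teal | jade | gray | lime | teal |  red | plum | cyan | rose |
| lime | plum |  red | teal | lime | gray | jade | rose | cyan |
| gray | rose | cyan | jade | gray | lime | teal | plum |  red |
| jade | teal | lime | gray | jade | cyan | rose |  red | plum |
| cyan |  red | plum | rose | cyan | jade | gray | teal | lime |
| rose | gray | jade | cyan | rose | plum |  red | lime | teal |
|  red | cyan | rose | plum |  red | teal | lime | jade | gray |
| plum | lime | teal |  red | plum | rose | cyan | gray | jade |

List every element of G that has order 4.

{lime, rose}

Identity is jade. Compute the order of each non-identity element by repeated multiplication:
  teal: teal → jade  (order 2)
  lime: lime → red → rose → jade  (order 4)
  gray: gray → jade  (order 2)
  cyan: cyan → jade  (order 2)
  rose: rose → red → lime → jade  (order 4)
  red: red → jade  (order 2)
  plum: plum → jade  (order 2)
Elements of order 4: {lime, rose}.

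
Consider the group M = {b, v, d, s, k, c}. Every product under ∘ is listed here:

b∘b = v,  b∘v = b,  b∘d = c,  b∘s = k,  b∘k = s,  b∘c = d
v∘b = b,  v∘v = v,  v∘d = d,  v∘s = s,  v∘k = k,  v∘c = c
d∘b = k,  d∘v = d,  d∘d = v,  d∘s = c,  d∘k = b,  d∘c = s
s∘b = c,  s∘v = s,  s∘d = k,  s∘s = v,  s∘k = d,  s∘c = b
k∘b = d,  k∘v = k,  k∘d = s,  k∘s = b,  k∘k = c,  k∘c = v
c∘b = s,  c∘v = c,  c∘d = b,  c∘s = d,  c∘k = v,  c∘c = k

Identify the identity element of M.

The identity e satisfies e ∘ x = x for all x, so its row in the table reproduces the column headers.
Row v reads: b, v, d, s, k, c — exactly the header order. So v is the identity.

v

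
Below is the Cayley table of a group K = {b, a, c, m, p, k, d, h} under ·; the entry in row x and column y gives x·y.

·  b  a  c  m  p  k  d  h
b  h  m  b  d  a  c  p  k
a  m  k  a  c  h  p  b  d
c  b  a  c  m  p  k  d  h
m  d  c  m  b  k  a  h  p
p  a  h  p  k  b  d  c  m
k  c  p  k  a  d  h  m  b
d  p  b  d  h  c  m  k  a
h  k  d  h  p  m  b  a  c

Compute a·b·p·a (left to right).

p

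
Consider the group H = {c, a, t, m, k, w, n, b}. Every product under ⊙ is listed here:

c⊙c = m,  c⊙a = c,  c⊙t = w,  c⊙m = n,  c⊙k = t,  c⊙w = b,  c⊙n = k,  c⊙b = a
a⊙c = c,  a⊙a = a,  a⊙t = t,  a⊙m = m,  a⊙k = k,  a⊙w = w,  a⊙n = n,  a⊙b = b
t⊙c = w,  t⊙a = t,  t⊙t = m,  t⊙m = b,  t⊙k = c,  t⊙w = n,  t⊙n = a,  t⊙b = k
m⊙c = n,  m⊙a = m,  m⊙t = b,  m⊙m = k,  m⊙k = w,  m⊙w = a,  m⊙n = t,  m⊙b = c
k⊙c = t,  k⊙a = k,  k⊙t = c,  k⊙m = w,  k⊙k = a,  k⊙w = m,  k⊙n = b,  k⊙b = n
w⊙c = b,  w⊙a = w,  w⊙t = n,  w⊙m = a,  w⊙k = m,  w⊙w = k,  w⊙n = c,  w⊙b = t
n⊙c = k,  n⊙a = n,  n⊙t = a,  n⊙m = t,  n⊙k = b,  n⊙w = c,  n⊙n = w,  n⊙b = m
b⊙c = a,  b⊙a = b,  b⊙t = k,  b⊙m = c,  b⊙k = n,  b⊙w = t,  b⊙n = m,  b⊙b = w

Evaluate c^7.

b

c^1 = c
c^2 = c ⊙ c = m
c^3 = m ⊙ c = n
c^4 = n ⊙ c = k
c^5 = k ⊙ c = t
c^6 = t ⊙ c = w
c^7 = w ⊙ c = b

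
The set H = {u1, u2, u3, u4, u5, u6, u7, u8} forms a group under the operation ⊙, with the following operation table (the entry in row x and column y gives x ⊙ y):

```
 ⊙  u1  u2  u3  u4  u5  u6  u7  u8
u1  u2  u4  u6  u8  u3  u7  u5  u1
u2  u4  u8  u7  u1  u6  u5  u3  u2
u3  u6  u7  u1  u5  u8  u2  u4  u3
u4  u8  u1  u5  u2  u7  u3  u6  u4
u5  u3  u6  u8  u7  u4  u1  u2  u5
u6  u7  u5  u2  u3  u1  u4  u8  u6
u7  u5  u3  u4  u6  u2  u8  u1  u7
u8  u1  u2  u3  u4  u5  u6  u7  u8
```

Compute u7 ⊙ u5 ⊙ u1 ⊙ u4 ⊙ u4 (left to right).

u1

u7 ⊙ u5 = u2
u2 ⊙ u1 = u4
u4 ⊙ u4 = u2
u2 ⊙ u4 = u1
(Structurally, H here is isomorphic to the cyclic group Z_8.)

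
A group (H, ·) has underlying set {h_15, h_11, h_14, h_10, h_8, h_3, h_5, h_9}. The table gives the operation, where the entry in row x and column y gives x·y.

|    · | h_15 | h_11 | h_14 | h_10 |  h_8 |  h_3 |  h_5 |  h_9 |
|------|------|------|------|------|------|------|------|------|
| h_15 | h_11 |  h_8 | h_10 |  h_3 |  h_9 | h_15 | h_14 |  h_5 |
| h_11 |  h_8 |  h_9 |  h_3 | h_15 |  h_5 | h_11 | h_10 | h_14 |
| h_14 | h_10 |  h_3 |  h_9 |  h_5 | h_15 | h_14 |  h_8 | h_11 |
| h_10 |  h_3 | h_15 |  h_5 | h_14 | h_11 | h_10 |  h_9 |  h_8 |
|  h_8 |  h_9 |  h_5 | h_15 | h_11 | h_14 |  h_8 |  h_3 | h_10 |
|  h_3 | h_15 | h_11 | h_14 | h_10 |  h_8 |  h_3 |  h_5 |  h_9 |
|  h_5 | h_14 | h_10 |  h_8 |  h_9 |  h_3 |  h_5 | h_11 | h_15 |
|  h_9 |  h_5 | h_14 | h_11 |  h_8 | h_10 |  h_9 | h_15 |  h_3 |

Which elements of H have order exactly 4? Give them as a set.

Identity is h_3. Compute the order of each non-identity element by repeated multiplication:
  h_15: h_15 → h_11 → h_8 → h_9 → h_5 → h_14 → h_10 → h_3  (order 8)
  h_11: h_11 → h_9 → h_14 → h_3  (order 4)
  h_14: h_14 → h_9 → h_11 → h_3  (order 4)
  h_10: h_10 → h_14 → h_5 → h_9 → h_8 → h_11 → h_15 → h_3  (order 8)
  h_8: h_8 → h_14 → h_15 → h_9 → h_10 → h_11 → h_5 → h_3  (order 8)
  h_5: h_5 → h_11 → h_10 → h_9 → h_15 → h_14 → h_8 → h_3  (order 8)
  h_9: h_9 → h_3  (order 2)
Elements of order 4: {h_11, h_14}.

{h_11, h_14}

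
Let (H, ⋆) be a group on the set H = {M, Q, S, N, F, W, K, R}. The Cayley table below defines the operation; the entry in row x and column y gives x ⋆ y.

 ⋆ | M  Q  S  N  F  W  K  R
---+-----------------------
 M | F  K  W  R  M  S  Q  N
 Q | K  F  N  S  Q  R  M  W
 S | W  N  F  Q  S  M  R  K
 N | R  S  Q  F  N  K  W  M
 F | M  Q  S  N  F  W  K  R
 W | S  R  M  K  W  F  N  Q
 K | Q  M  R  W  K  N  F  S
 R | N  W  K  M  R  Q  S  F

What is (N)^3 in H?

N

N^1 = N
N^2 = N ⋆ N = F
N^3 = F ⋆ N = N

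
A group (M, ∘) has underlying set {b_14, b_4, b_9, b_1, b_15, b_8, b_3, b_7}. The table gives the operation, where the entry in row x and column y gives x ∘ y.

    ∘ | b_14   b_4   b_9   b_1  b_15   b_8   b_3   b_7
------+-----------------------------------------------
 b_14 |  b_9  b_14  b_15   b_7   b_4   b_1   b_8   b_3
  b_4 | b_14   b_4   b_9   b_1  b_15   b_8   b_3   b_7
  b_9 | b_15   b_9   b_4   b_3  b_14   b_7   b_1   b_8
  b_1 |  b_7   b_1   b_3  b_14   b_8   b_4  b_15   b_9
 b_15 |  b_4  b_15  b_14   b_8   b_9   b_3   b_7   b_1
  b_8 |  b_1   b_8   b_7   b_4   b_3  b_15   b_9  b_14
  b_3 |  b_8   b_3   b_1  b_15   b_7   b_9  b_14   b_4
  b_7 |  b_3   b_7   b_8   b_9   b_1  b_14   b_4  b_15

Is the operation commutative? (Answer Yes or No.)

Yes

Check whether the table is symmetric across its main diagonal.
Every entry (row x, col y) equals the entry (row y, col x), so M is abelian.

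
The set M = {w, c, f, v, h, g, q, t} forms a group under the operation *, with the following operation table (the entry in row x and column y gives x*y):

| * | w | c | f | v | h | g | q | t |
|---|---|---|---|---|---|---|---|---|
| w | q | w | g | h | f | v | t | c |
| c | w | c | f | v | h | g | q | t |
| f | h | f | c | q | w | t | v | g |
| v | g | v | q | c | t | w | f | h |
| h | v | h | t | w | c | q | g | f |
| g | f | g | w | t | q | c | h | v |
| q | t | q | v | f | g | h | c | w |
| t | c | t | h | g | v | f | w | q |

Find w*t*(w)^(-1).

t

The identity is c. In row w, the entry c sits in column t, so w^(-1) = t.
w*t = c
c*t = t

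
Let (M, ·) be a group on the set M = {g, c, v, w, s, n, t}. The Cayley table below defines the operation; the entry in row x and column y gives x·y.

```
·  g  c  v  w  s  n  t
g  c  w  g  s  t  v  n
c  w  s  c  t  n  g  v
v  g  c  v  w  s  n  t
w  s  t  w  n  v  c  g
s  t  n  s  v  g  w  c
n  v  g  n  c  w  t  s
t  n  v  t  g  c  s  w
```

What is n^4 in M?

n^1 = n
n^2 = n·n = t
n^3 = t·n = s
n^4 = s·n = w

w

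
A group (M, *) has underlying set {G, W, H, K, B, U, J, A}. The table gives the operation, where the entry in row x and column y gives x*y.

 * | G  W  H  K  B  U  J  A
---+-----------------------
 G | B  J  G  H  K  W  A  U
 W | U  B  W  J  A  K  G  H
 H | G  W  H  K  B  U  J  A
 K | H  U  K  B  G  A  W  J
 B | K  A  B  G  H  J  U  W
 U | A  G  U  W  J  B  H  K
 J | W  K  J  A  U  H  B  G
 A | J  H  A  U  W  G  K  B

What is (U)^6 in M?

B

U^1 = U
U^2 = U*U = B
U^3 = B*U = J
U^4 = J*U = H
U^5 = H*U = U
U^6 = U*U = B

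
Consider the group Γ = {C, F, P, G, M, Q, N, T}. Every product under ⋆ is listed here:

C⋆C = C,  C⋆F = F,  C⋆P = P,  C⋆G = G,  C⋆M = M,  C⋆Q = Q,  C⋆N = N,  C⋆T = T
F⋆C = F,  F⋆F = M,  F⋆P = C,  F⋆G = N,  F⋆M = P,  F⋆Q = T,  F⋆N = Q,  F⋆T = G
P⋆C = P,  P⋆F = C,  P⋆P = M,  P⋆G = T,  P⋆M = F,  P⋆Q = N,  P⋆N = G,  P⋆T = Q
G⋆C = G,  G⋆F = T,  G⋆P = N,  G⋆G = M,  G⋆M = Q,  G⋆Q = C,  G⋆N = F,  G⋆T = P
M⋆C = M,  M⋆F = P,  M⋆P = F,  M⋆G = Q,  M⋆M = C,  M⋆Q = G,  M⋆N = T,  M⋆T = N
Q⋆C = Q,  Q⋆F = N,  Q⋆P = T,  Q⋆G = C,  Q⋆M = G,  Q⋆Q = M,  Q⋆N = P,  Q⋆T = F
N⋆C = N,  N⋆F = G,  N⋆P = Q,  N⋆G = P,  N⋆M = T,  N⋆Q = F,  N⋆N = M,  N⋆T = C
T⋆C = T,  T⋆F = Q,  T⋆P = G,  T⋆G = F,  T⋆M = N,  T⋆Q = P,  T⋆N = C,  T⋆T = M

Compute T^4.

C

T^1 = T
T^2 = T ⋆ T = M
T^3 = M ⋆ T = N
T^4 = N ⋆ T = C
(Structurally, Γ here is isomorphic to the quaternion group Q_8.)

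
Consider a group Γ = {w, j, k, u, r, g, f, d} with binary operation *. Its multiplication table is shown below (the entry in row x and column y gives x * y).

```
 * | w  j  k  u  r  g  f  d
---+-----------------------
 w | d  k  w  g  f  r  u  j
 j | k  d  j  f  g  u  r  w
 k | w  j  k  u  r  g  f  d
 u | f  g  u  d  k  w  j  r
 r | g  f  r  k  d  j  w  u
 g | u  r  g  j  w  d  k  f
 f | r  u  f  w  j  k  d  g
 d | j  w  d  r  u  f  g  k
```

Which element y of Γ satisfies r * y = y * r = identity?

u

First locate the identity: row k matches the header, so k is the identity.
Scan row r for k: r * u = k. Hence r^(-1) = u.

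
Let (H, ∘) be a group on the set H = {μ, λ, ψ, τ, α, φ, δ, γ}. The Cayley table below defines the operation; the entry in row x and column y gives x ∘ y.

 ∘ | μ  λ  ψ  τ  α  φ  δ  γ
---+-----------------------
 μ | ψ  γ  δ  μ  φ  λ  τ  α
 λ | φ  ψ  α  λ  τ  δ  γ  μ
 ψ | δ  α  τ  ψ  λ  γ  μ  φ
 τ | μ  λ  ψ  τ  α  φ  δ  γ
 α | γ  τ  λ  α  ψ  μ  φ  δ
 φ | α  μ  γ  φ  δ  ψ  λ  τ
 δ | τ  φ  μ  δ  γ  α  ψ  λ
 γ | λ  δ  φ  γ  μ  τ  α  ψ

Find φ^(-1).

γ

First locate the identity: row τ matches the header, so τ is the identity.
Scan row φ for τ: φ ∘ γ = τ. Hence φ^(-1) = γ.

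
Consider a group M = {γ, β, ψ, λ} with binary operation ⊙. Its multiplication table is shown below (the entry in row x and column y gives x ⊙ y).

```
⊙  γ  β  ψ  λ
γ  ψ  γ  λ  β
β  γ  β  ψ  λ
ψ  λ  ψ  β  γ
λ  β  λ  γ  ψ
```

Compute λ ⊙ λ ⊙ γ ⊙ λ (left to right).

λ ⊙ λ = ψ
ψ ⊙ γ = λ
λ ⊙ λ = ψ

ψ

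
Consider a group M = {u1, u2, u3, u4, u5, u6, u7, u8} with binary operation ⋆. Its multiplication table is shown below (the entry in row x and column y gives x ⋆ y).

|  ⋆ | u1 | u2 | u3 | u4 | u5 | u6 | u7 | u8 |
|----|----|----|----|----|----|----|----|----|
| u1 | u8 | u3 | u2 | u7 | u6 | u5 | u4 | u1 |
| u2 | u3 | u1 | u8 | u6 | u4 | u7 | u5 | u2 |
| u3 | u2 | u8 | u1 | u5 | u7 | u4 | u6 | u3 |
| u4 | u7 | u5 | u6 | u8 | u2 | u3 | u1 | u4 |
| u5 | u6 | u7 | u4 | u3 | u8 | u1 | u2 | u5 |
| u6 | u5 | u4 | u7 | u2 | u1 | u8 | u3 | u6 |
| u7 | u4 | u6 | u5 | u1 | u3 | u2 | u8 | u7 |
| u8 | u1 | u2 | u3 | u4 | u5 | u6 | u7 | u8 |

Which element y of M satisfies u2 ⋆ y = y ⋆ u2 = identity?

u3

First locate the identity: row u8 matches the header, so u8 is the identity.
Scan row u2 for u8: u2 ⋆ u3 = u8. Hence u2^(-1) = u3.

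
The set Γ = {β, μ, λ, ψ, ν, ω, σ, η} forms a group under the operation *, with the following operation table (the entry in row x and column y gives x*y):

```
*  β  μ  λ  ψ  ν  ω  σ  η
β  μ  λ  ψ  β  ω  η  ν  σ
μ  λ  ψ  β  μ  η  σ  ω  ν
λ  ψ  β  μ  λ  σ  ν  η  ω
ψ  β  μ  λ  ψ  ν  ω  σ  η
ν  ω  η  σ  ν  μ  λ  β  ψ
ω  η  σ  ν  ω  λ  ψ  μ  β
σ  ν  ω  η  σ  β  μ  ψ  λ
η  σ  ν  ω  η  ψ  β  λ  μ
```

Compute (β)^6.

β^1 = β
β^2 = β*β = μ
β^3 = μ*β = λ
β^4 = λ*β = ψ
β^5 = ψ*β = β
β^6 = β*β = μ

μ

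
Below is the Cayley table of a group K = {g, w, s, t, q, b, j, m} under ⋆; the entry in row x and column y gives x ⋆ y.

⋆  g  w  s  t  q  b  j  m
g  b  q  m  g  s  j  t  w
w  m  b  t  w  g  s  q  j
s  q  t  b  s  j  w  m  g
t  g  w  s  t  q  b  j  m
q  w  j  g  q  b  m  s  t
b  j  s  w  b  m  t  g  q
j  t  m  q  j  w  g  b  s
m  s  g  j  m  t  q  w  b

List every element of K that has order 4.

Identity is t. Compute the order of each non-identity element by repeated multiplication:
  g: g → b → j → t  (order 4)
  w: w → b → s → t  (order 4)
  s: s → b → w → t  (order 4)
  q: q → b → m → t  (order 4)
  b: b → t  (order 2)
  j: j → b → g → t  (order 4)
  m: m → b → q → t  (order 4)
Elements of order 4: {g, j, m, q, s, w}.
(Structurally, K here is isomorphic to the quaternion group Q_8.)

{g, j, m, q, s, w}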